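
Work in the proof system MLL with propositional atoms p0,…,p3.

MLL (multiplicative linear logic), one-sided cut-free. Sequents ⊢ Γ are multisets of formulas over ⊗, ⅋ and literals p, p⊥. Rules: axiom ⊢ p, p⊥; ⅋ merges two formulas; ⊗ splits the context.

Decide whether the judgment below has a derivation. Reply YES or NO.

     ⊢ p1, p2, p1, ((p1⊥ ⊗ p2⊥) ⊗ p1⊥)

Derivation trace:
[⊗]  ⊢ p1, p2, p1, ((p1⊥ ⊗ p2⊥) ⊗ p1⊥)
  [⊗]  ⊢ p1, p2, (p1⊥ ⊗ p2⊥)
    [Ax]  ⊢ p1, p1⊥
    [Ax]  ⊢ p2, p2⊥
  [Ax]  ⊢ p1, p1⊥

Result: YES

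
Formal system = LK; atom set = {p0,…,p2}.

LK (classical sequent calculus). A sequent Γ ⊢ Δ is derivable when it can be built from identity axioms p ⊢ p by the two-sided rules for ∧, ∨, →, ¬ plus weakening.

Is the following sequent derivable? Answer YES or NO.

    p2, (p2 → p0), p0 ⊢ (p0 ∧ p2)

Derivation (root first):
[∧R] p2, (p2 → p0), p0 ⊢ (p0 ∧ p2)
  [Ax] p0 ⊢ p0
  [→L] p2, (p2 → p0) ⊢ p2
    [Ax] p2 ⊢ p2
    [WL] p2, p0 ⊢ p2
      [Ax] p2 ⊢ p2

Result: YES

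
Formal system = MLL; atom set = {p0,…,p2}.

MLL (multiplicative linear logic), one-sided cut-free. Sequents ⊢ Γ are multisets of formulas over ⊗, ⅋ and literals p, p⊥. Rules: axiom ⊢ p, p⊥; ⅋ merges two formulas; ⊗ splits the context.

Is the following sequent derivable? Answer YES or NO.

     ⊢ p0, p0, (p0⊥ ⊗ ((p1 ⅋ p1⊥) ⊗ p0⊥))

Derivation (root first):
[⊗]  ⊢ p0, p0, (p0⊥ ⊗ ((p1 ⅋ p1⊥) ⊗ p0⊥))
  [Ax]  ⊢ p0, p0⊥
  [⊗]  ⊢ p0, ((p1 ⅋ p1⊥) ⊗ p0⊥)
    [⅋]  ⊢ (p1 ⅋ p1⊥)
      [Ax]  ⊢ p1, p1⊥
    [Ax]  ⊢ p0, p0⊥

Result: YES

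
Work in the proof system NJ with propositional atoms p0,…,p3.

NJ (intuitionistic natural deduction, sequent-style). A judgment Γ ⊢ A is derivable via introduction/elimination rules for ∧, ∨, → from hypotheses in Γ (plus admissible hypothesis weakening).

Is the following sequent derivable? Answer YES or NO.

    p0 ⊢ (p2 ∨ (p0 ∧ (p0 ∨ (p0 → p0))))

Proof tree:
[∨I₂] p0 ⊢ (p2 ∨ (p0 ∧ (p0 ∨ (p0 → p0))))
  [∧I] p0 ⊢ (p0 ∧ (p0 ∨ (p0 → p0)))
    [Ax] p0 ⊢ p0
    [∨I₂]  ⊢ (p0 ∨ (p0 → p0))
      [→I]  ⊢ (p0 → p0)
        [Ax] p0 ⊢ p0

Result: YES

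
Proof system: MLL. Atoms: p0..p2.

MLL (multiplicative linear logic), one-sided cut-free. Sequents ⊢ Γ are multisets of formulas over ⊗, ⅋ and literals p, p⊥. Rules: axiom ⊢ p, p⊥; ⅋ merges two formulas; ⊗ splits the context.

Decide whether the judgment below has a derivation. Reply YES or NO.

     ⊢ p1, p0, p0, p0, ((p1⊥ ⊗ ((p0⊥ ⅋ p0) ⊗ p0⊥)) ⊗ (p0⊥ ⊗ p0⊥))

Derivation trace:
[⊗]  ⊢ p1, p0, p0, p0, ((p1⊥ ⊗ ((p0⊥ ⅋ p0) ⊗ p0⊥)) ⊗ (p0⊥ ⊗ p0⊥))
  [⊗]  ⊢ p1, p0, (p1⊥ ⊗ ((p0⊥ ⅋ p0) ⊗ p0⊥))
    [Ax]  ⊢ p1, p1⊥
    [⊗]  ⊢ p0, ((p0⊥ ⅋ p0) ⊗ p0⊥)
      [⅋]  ⊢ (p0⊥ ⅋ p0)
        [Ax]  ⊢ p0, p0⊥
      [Ax]  ⊢ p0, p0⊥
  [⊗]  ⊢ p0, p0, (p0⊥ ⊗ p0⊥)
    [Ax]  ⊢ p0, p0⊥
    [Ax]  ⊢ p0, p0⊥

Result: YES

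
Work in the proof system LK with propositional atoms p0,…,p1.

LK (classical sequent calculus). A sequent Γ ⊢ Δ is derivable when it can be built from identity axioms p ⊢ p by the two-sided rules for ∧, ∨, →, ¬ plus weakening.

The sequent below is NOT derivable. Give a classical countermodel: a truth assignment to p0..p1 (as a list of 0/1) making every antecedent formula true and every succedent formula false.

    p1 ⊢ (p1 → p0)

Truth-table refutation:
  v=00: Γ:[p1=F] Δ:[(p1 → p0)=T] refutes=False
  v=01: Γ:[p1=T] Δ:[(p1 → p0)=F] refutes=True  ← countermodel

Result: [0, 1]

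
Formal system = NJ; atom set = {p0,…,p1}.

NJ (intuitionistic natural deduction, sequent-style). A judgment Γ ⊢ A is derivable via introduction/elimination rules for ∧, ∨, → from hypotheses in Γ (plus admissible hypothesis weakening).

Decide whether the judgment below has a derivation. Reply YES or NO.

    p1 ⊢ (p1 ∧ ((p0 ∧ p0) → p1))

Derivation trace:
[∧I] p1 ⊢ (p1 ∧ ((p0 ∧ p0) → p1))
  [Ax] p1 ⊢ p1
  [→I] p1 ⊢ ((p0 ∧ p0) → p1)
    [Wk] p1, (p0 ∧ p0) ⊢ p1
      [Ax] p1 ⊢ p1

Result: YES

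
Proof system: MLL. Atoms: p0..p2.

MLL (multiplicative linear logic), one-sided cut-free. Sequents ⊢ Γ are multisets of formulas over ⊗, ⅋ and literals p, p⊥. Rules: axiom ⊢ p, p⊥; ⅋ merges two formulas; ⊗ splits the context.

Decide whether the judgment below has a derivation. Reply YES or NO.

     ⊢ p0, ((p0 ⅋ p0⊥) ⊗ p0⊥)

Derivation trace:
[⊗]  ⊢ p0, ((p0 ⅋ p0⊥) ⊗ p0⊥)
  [⅋]  ⊢ (p0 ⅋ p0⊥)
    [Ax]  ⊢ p0, p0⊥
  [Ax]  ⊢ p0, p0⊥

Result: YES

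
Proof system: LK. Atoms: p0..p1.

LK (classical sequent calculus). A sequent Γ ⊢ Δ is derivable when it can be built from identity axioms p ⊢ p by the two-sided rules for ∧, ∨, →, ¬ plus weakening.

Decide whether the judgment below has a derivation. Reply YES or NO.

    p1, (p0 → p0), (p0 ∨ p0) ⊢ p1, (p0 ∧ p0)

Proof tree:
[∨L] p1, (p0 → p0), (p0 ∨ p0) ⊢ p1, (p0 ∧ p0)
  [WL] p1, p0 ⊢ p1
    [Ax] p1 ⊢ p1
  [∧R] (p0 → p0), p0 ⊢ (p0 ∧ p0)
    [Ax] p0 ⊢ p0
    [WL] p0, (p0 → p0), p0 ⊢ p0
      [→L] p0, (p0 → p0) ⊢ p0
        [Ax] p0 ⊢ p0
        [Ax] p0 ⊢ p0

Result: YES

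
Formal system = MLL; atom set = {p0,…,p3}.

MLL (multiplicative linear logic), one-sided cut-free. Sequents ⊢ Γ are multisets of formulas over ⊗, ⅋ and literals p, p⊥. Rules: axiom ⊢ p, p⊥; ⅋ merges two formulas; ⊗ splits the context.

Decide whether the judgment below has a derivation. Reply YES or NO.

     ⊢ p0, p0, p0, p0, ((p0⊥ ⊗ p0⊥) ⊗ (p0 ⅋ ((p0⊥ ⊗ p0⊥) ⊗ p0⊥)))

Proof tree:
[⊗]  ⊢ p0, p0, p0, p0, ((p0⊥ ⊗ p0⊥) ⊗ (p0 ⅋ ((p0⊥ ⊗ p0⊥) ⊗ p0⊥)))
  [⊗]  ⊢ p0, p0, (p0⊥ ⊗ p0⊥)
    [Ax]  ⊢ p0, p0⊥
    [Ax]  ⊢ p0, p0⊥
  [⅋]  ⊢ p0, p0, (p0 ⅋ ((p0⊥ ⊗ p0⊥) ⊗ p0⊥))
    [⊗]  ⊢ p0, p0, p0, ((p0⊥ ⊗ p0⊥) ⊗ p0⊥)
      [⊗]  ⊢ p0, p0, (p0⊥ ⊗ p0⊥)
        [Ax]  ⊢ p0, p0⊥
        [Ax]  ⊢ p0, p0⊥
      [Ax]  ⊢ p0, p0⊥

Result: YES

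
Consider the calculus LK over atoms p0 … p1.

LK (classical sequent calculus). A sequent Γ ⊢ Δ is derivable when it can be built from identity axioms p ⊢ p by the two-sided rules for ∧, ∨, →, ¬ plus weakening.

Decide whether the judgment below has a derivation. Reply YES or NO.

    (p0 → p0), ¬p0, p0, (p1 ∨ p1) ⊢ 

Proof tree:
[∨L] (p0 → p0), ¬p0, p0, (p1 ∨ p1) ⊢ 
  [WL] p0, (p0 → p0), ¬p0, p1 ⊢ 
    [¬L] p0, (p0 → p0), ¬p0 ⊢ 
      [→L] p0, (p0 → p0) ⊢ p0
        [Ax] p0 ⊢ p0
        [Ax] p0 ⊢ p0
  [WL] p0, (p0 → p0), ¬p0, p1 ⊢ 
    [¬L] p0, (p0 → p0), ¬p0 ⊢ 
      [→L] p0, (p0 → p0) ⊢ p0
        [Ax] p0 ⊢ p0
        [Ax] p0 ⊢ p0

Result: YES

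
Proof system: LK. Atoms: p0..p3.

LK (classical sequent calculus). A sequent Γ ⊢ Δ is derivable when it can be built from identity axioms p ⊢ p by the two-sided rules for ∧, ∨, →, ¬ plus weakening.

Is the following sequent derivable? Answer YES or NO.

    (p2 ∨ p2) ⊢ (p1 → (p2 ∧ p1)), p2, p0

Derivation (root first):
[∨L] (p2 ∨ p2) ⊢ (p1 → (p2 ∧ p1)), p2, p0
  [Ax] p2 ⊢ p2
  [WR] p2 ⊢ (p1 → (p2 ∧ p1)), p0
    [→R] p2 ⊢ (p1 → (p2 ∧ p1))
      [∧R] p1, p2 ⊢ (p2 ∧ p1)
        [Ax] p2 ⊢ p2
        [Ax] p1 ⊢ p1

Result: YES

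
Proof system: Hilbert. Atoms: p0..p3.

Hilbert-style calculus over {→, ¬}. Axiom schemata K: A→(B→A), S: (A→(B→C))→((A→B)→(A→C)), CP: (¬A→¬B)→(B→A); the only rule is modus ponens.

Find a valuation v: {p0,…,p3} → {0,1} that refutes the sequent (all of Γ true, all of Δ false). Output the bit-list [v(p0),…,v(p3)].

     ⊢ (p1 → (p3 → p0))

Truth-table refutation:
  v=0000: Γ:[] Δ:[(p1 → (p3 → p0))=T] refutes=False
  v=0001: Γ:[] Δ:[(p1 → (p3 → p0))=T] refutes=False
  v=0010: Γ:[] Δ:[(p1 → (p3 → p0))=T] refutes=False
  v=0011: Γ:[] Δ:[(p1 → (p3 → p0))=T] refutes=False
  v=0100: Γ:[] Δ:[(p1 → (p3 → p0))=T] refutes=False
  v=0101: Γ:[] Δ:[(p1 → (p3 → p0))=F] refutes=True  ← countermodel

Result: [0, 1, 0, 1]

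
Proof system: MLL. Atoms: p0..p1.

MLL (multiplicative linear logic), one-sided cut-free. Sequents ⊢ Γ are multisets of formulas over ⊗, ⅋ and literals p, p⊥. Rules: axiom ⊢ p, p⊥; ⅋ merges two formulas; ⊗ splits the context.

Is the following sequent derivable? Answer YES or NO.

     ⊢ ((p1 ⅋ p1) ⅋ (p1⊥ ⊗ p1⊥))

Derivation trace:
[⅋]  ⊢ ((p1 ⅋ p1) ⅋ (p1⊥ ⊗ p1⊥))
  [⅋]  ⊢ (p1⊥ ⊗ p1⊥), (p1 ⅋ p1)
    [⊗]  ⊢ p1, p1, (p1⊥ ⊗ p1⊥)
      [Ax]  ⊢ p1, p1⊥
      [Ax]  ⊢ p1, p1⊥

Result: YES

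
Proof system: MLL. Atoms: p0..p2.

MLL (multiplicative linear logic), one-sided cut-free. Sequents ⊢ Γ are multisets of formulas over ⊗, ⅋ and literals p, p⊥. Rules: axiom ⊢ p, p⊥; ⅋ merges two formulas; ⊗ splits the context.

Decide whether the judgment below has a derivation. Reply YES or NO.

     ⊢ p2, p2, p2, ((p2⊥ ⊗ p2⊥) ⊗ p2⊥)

Derivation (root first):
[⊗]  ⊢ p2, p2, p2, ((p2⊥ ⊗ p2⊥) ⊗ p2⊥)
  [⊗]  ⊢ p2, p2, (p2⊥ ⊗ p2⊥)
    [Ax]  ⊢ p2, p2⊥
    [Ax]  ⊢ p2, p2⊥
  [Ax]  ⊢ p2, p2⊥

Result: YES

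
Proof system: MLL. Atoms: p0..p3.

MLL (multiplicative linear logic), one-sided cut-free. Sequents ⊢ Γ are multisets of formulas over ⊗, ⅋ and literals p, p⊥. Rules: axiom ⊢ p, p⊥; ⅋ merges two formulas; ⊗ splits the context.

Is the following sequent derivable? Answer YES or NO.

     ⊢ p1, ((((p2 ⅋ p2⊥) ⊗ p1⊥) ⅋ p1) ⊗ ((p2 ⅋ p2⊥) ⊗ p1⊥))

Proof tree:
[⊗]  ⊢ p1, ((((p2 ⅋ p2⊥) ⊗ p1⊥) ⅋ p1) ⊗ ((p2 ⅋ p2⊥) ⊗ p1⊥))
  [⅋]  ⊢ (((p2 ⅋ p2⊥) ⊗ p1⊥) ⅋ p1)
    [⊗]  ⊢ p1, ((p2 ⅋ p2⊥) ⊗ p1⊥)
      [⅋]  ⊢ (p2 ⅋ p2⊥)
        [Ax]  ⊢ p2, p2⊥
      [Ax]  ⊢ p1, p1⊥
  [⊗]  ⊢ p1, ((p2 ⅋ p2⊥) ⊗ p1⊥)
    [⅋]  ⊢ (p2 ⅋ p2⊥)
      [Ax]  ⊢ p2, p2⊥
    [Ax]  ⊢ p1, p1⊥

Result: YES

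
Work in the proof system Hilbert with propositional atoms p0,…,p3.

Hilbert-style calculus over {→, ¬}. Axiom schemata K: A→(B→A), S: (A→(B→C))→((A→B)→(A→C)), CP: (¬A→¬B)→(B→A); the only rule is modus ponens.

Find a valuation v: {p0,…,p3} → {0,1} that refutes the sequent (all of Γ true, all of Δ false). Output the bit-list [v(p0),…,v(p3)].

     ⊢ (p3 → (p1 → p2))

Search for a countermodel by truth-table:
  v=0000: Γ:[] Δ:[(p3 → (p1 → p2))=T] refutes=False
  v=0001: Γ:[] Δ:[(p3 → (p1 → p2))=T] refutes=False
  v=0010: Γ:[] Δ:[(p3 → (p1 → p2))=T] refutes=False
  v=0011: Γ:[] Δ:[(p3 → (p1 → p2))=T] refutes=False
  v=0100: Γ:[] Δ:[(p3 → (p1 → p2))=T] refutes=False
  v=0101: Γ:[] Δ:[(p3 → (p1 → p2))=F] refutes=True  ← countermodel

Result: [0, 1, 0, 1]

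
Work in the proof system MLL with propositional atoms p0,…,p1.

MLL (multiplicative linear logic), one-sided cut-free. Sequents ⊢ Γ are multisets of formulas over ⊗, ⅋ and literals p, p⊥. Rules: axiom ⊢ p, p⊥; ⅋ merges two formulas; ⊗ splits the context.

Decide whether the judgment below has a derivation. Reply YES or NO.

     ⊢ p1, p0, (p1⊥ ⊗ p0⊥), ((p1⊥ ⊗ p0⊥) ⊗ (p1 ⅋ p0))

Proof tree:
[⊗]  ⊢ p1, p0, (p1⊥ ⊗ p0⊥), ((p1⊥ ⊗ p0⊥) ⊗ (p1 ⅋ p0))
  [⊗]  ⊢ p1, p0, (p1⊥ ⊗ p0⊥)
    [Ax]  ⊢ p1, p1⊥
    [Ax]  ⊢ p0, p0⊥
  [⅋]  ⊢ (p1⊥ ⊗ p0⊥), (p1 ⅋ p0)
    [⊗]  ⊢ p1, p0, (p1⊥ ⊗ p0⊥)
      [Ax]  ⊢ p1, p1⊥
      [Ax]  ⊢ p0, p0⊥

Result: YES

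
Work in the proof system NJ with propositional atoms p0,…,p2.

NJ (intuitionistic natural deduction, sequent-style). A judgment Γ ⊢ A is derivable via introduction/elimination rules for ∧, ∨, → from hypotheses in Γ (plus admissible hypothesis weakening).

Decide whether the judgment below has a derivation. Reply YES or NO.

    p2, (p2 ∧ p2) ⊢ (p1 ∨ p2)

Derivation trace:
[Wk] p2, (p2 ∧ p2) ⊢ (p1 ∨ p2)
  [∨I₂] p2 ⊢ (p1 ∨ p2)
    [Ax] p2 ⊢ p2

Result: YES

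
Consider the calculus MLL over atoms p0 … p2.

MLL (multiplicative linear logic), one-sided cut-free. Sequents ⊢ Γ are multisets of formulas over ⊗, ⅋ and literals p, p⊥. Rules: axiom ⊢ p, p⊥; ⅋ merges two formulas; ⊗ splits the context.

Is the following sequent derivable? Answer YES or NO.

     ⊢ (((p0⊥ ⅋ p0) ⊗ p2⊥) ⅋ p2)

Derivation (root first):
[⅋]  ⊢ (((p0⊥ ⅋ p0) ⊗ p2⊥) ⅋ p2)
  [⊗]  ⊢ p2, ((p0⊥ ⅋ p0) ⊗ p2⊥)
    [⅋]  ⊢ (p0⊥ ⅋ p0)
      [Ax]  ⊢ p0, p0⊥
    [Ax]  ⊢ p2, p2⊥

Result: YES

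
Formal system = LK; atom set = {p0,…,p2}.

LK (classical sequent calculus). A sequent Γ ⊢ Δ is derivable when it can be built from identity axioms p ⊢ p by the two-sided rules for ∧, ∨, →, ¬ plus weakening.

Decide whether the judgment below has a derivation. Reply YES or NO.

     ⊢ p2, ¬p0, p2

Search for a countermodel by truth-table:
  v=000: Γ:[] Δ:[p2=F, ¬p0=T, p2=F] refutes=False
  v=001: Γ:[] Δ:[p2=T, ¬p0=T, p2=T] refutes=False
  v=010: Γ:[] Δ:[p2=F, ¬p0=T, p2=F] refutes=False
  v=011: Γ:[] Δ:[p2=T, ¬p0=T, p2=T] refutes=False
  v=100: Γ:[] Δ:[p2=F, ¬p0=F, p2=F] refutes=True  ← countermodel

Result: NO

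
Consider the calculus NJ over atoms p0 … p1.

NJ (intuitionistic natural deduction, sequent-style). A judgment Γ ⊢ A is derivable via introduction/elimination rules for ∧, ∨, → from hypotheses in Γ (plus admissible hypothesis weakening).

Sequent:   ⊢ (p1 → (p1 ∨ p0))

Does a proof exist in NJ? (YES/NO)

Proof tree:
[→I]  ⊢ (p1 → (p1 ∨ p0))
  [∨I₁] p1 ⊢ (p1 ∨ p0)
    [Ax] p1 ⊢ p1

Result: YES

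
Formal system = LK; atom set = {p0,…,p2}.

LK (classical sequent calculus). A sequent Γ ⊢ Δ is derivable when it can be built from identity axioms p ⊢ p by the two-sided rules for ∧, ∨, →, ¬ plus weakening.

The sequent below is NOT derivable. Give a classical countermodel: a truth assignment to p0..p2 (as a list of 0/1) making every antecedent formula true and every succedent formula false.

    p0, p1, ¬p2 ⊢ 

Enumerate valuations to refute Γ ⊢ Δ:
  v=000: Γ:[p0=F, p1=F, ¬p2=T] Δ:[] refutes=False
  v=001: Γ:[p0=F, p1=F, ¬p2=F] Δ:[] refutes=False
  v=010: Γ:[p0=F, p1=T, ¬p2=T] Δ:[] refutes=False
  v=011: Γ:[p0=F, p1=T, ¬p2=F] Δ:[] refutes=False
  v=100: Γ:[p0=T, p1=F, ¬p2=T] Δ:[] refutes=False
  v=101: Γ:[p0=T, p1=F, ¬p2=F] Δ:[] refutes=False
  v=110: Γ:[p0=T, p1=T, ¬p2=T] Δ:[] refutes=True  ← countermodel

Result: [1, 1, 0]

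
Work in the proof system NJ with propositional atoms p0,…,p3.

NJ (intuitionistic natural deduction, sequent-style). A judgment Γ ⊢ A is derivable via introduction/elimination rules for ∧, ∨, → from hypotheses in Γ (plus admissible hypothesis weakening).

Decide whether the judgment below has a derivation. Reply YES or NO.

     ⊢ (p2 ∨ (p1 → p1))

Derivation trace:
[∨I₂]  ⊢ (p2 ∨ (p1 → p1))
  [→I]  ⊢ (p1 → p1)
    [Ax] p1 ⊢ p1

Result: YES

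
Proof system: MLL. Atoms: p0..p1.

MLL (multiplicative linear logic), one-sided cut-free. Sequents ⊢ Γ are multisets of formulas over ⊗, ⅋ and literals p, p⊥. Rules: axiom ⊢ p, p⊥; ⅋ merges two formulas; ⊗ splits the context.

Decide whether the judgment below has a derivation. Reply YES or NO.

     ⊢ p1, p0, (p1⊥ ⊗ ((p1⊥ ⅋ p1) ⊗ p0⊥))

Proof tree:
[⊗]  ⊢ p1, p0, (p1⊥ ⊗ ((p1⊥ ⅋ p1) ⊗ p0⊥))
  [Ax]  ⊢ p1, p1⊥
  [⊗]  ⊢ p0, ((p1⊥ ⅋ p1) ⊗ p0⊥)
    [⅋]  ⊢ (p1⊥ ⅋ p1)
      [Ax]  ⊢ p1, p1⊥
    [Ax]  ⊢ p0, p0⊥

Result: YES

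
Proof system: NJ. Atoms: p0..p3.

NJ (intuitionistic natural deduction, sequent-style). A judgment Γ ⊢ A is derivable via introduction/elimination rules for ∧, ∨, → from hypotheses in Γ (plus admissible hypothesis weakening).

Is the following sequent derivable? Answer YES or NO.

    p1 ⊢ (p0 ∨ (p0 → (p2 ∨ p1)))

Derivation (root first):
[∨I₂] p1 ⊢ (p0 ∨ (p0 → (p2 ∨ p1)))
  [→I] p1 ⊢ (p0 → (p2 ∨ p1))
    [Wk] p1, p0 ⊢ (p2 ∨ p1)
      [∨I₂] p1 ⊢ (p2 ∨ p1)
        [Ax] p1 ⊢ p1

Result: YES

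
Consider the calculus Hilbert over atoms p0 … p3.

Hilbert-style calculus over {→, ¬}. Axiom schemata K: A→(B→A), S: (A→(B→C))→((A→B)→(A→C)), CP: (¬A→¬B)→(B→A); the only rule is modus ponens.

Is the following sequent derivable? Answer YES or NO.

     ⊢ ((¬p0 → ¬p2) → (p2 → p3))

Enumerate valuations to refute Γ ⊢ Δ:
  v=0000: Γ:[] Δ:[((¬p0 → ¬p2) → (p2 → p3))=T] refutes=False
  v=0001: Γ:[] Δ:[((¬p0 → ¬p2) → (p2 → p3))=T] refutes=False
  v=0010: Γ:[] Δ:[((¬p0 → ¬p2) → (p2 → p3))=T] refutes=False
  v=0011: Γ:[] Δ:[((¬p0 → ¬p2) → (p2 → p3))=T] refutes=False
  v=0100: Γ:[] Δ:[((¬p0 → ¬p2) → (p2 → p3))=T] refutes=False
  v=0101: Γ:[] Δ:[((¬p0 → ¬p2) → (p2 → p3))=T] refutes=False
  v=0110: Γ:[] Δ:[((¬p0 → ¬p2) → (p2 → p3))=T] refutes=False
  v=0111: Γ:[] Δ:[((¬p0 → ¬p2) → (p2 → p3))=T] refutes=False
  v=1000: Γ:[] Δ:[((¬p0 → ¬p2) → (p2 → p3))=T] refutes=False
  v=1001: Γ:[] Δ:[((¬p0 → ¬p2) → (p2 → p3))=T] refutes=False
  v=1010: Γ:[] Δ:[((¬p0 → ¬p2) → (p2 → p3))=F] refutes=True  ← countermodel

Result: NO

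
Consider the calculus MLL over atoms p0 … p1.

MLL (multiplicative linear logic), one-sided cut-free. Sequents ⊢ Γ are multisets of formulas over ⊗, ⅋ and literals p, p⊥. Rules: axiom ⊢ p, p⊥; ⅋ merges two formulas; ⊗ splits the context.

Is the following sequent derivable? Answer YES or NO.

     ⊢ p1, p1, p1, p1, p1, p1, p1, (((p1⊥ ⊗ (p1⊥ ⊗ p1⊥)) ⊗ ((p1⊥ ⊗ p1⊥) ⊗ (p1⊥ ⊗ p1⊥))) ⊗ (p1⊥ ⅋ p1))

Proof tree:
[⊗]  ⊢ p1, p1, p1, p1, p1, p1, p1, (((p1⊥ ⊗ (p1⊥ ⊗ p1⊥)) ⊗ ((p1⊥ ⊗ p1⊥) ⊗ (p1⊥ ⊗ p1⊥))) ⊗ (p1⊥ ⅋ p1))
  [⊗]  ⊢ p1, p1, p1, p1, p1, p1, p1, ((p1⊥ ⊗ (p1⊥ ⊗ p1⊥)) ⊗ ((p1⊥ ⊗ p1⊥) ⊗ (p1⊥ ⊗ p1⊥)))
    [⊗]  ⊢ p1, p1, p1, (p1⊥ ⊗ (p1⊥ ⊗ p1⊥))
      [Ax]  ⊢ p1, p1⊥
      [⊗]  ⊢ p1, p1, (p1⊥ ⊗ p1⊥)
        [Ax]  ⊢ p1, p1⊥
        [Ax]  ⊢ p1, p1⊥
    [⊗]  ⊢ p1, p1, p1, p1, ((p1⊥ ⊗ p1⊥) ⊗ (p1⊥ ⊗ p1⊥))
      [⊗]  ⊢ p1, p1, (p1⊥ ⊗ p1⊥)
        [Ax]  ⊢ p1, p1⊥
        [Ax]  ⊢ p1, p1⊥
      [⊗]  ⊢ p1, p1, (p1⊥ ⊗ p1⊥)
        [Ax]  ⊢ p1, p1⊥
        [Ax]  ⊢ p1, p1⊥
  [⅋]  ⊢ (p1⊥ ⅋ p1)
    [Ax]  ⊢ p1, p1⊥

Result: YES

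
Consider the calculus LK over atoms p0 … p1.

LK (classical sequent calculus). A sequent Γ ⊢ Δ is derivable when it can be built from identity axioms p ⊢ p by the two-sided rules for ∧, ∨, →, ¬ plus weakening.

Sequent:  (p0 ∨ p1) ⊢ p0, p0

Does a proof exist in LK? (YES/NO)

Truth-table refutation:
  v=00: Γ:[(p0 ∨ p1)=F] Δ:[p0=F, p0=F] refutes=False
  v=01: Γ:[(p0 ∨ p1)=T] Δ:[p0=F, p0=F] refutes=True  ← countermodel

Result: NO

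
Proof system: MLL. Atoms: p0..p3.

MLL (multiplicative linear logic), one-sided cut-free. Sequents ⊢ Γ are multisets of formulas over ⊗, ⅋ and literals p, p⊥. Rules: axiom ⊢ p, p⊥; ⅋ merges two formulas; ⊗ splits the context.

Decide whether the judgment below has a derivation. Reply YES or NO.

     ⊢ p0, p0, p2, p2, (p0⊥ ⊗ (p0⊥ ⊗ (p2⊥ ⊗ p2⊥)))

Derivation (root first):
[⊗]  ⊢ p0, p0, p2, p2, (p0⊥ ⊗ (p0⊥ ⊗ (p2⊥ ⊗ p2⊥)))
  [Ax]  ⊢ p0, p0⊥
  [⊗]  ⊢ p0, p2, p2, (p0⊥ ⊗ (p2⊥ ⊗ p2⊥))
    [Ax]  ⊢ p0, p0⊥
    [⊗]  ⊢ p2, p2, (p2⊥ ⊗ p2⊥)
      [Ax]  ⊢ p2, p2⊥
      [Ax]  ⊢ p2, p2⊥

Result: YES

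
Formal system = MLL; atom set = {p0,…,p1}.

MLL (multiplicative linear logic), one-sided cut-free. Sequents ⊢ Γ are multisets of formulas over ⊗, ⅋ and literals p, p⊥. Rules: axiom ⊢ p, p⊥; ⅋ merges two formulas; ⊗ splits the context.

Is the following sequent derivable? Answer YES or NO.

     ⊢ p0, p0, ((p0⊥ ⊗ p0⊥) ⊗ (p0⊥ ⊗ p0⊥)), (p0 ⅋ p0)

Derivation (root first):
[⅋]  ⊢ p0, p0, ((p0⊥ ⊗ p0⊥) ⊗ (p0⊥ ⊗ p0⊥)), (p0 ⅋ p0)
  [⊗]  ⊢ p0, p0, p0, p0, ((p0⊥ ⊗ p0⊥) ⊗ (p0⊥ ⊗ p0⊥))
    [⊗]  ⊢ p0, p0, (p0⊥ ⊗ p0⊥)
      [Ax]  ⊢ p0, p0⊥
      [Ax]  ⊢ p0, p0⊥
    [⊗]  ⊢ p0, p0, (p0⊥ ⊗ p0⊥)
      [Ax]  ⊢ p0, p0⊥
      [Ax]  ⊢ p0, p0⊥

Result: YES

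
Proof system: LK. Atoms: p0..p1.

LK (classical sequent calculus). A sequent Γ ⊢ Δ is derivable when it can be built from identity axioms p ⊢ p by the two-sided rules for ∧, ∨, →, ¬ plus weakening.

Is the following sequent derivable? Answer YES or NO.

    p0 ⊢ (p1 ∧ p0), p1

Enumerate valuations to refute Γ ⊢ Δ:
  v=00: Γ:[p0=F] Δ:[(p1 ∧ p0)=F, p1=F] refutes=False
  v=01: Γ:[p0=F] Δ:[(p1 ∧ p0)=F, p1=T] refutes=False
  v=10: Γ:[p0=T] Δ:[(p1 ∧ p0)=F, p1=F] refutes=True  ← countermodel

Result: NO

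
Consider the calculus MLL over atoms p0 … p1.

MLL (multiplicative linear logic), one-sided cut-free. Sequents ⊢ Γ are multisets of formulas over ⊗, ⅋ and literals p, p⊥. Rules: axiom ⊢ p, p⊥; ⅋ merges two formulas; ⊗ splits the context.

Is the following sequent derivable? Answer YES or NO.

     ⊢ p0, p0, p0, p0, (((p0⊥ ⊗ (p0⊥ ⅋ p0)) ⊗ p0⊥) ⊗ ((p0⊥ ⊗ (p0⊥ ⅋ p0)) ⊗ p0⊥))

Derivation (root first):
[⊗]  ⊢ p0, p0, p0, p0, (((p0⊥ ⊗ (p0⊥ ⅋ p0)) ⊗ p0⊥) ⊗ ((p0⊥ ⊗ (p0⊥ ⅋ p0)) ⊗ p0⊥))
  [⊗]  ⊢ p0, p0, ((p0⊥ ⊗ (p0⊥ ⅋ p0)) ⊗ p0⊥)
    [⊗]  ⊢ p0, (p0⊥ ⊗ (p0⊥ ⅋ p0))
      [Ax]  ⊢ p0, p0⊥
      [⅋]  ⊢ (p0⊥ ⅋ p0)
        [Ax]  ⊢ p0, p0⊥
    [Ax]  ⊢ p0, p0⊥
  [⊗]  ⊢ p0, p0, ((p0⊥ ⊗ (p0⊥ ⅋ p0)) ⊗ p0⊥)
    [⊗]  ⊢ p0, (p0⊥ ⊗ (p0⊥ ⅋ p0))
      [Ax]  ⊢ p0, p0⊥
      [⅋]  ⊢ (p0⊥ ⅋ p0)
        [Ax]  ⊢ p0, p0⊥
    [Ax]  ⊢ p0, p0⊥

Result: YES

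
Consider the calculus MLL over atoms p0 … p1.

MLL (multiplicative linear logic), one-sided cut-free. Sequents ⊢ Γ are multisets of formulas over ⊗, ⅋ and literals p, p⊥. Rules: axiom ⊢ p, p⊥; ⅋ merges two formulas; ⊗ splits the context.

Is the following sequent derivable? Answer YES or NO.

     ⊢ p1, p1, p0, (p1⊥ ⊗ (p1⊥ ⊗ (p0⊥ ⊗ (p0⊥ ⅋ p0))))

Derivation trace:
[⊗]  ⊢ p1, p1, p0, (p1⊥ ⊗ (p1⊥ ⊗ (p0⊥ ⊗ (p0⊥ ⅋ p0))))
  [Ax]  ⊢ p1, p1⊥
  [⊗]  ⊢ p1, p0, (p1⊥ ⊗ (p0⊥ ⊗ (p0⊥ ⅋ p0)))
    [Ax]  ⊢ p1, p1⊥
    [⊗]  ⊢ p0, (p0⊥ ⊗ (p0⊥ ⅋ p0))
      [Ax]  ⊢ p0, p0⊥
      [⅋]  ⊢ (p0⊥ ⅋ p0)
        [Ax]  ⊢ p0, p0⊥

Result: YES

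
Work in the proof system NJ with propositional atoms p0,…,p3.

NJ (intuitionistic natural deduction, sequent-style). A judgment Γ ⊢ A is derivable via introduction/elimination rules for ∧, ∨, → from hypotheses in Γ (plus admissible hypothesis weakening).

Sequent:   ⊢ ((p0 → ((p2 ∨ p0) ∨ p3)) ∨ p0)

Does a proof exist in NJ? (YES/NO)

Proof tree:
[∨I₁]  ⊢ ((p0 → ((p2 ∨ p0) ∨ p3)) ∨ p0)
  [→I]  ⊢ (p0 → ((p2 ∨ p0) ∨ p3))
    [∨I₁] p0 ⊢ ((p2 ∨ p0) ∨ p3)
      [∨I₂] p0 ⊢ (p2 ∨ p0)
        [Ax] p0 ⊢ p0

Result: YES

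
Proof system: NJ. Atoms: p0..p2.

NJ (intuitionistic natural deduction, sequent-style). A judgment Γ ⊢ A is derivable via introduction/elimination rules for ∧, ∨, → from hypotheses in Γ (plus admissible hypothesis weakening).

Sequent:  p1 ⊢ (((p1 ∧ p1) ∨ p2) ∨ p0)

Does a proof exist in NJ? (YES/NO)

Proof tree:
[∨I₁] p1 ⊢ (((p1 ∧ p1) ∨ p2) ∨ p0)
  [∨I₁] p1 ⊢ ((p1 ∧ p1) ∨ p2)
    [∧I] p1 ⊢ (p1 ∧ p1)
      [Ax] p1 ⊢ p1
      [Ax] p1 ⊢ p1

Result: YES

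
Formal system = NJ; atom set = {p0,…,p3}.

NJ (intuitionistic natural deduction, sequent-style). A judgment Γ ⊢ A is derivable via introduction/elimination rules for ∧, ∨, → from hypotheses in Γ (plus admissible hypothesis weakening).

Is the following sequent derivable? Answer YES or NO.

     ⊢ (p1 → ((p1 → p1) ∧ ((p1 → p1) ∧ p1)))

Derivation (root first):
[→I]  ⊢ (p1 → ((p1 → p1) ∧ ((p1 → p1) ∧ p1)))
  [∧I] p1 ⊢ ((p1 → p1) ∧ ((p1 → p1) ∧ p1))
    [→I]  ⊢ (p1 → p1)
      [Ax] p1 ⊢ p1
    [∧I] p1 ⊢ ((p1 → p1) ∧ p1)
      [→I]  ⊢ (p1 → p1)
        [Ax] p1 ⊢ p1
      [Ax] p1 ⊢ p1

Result: YES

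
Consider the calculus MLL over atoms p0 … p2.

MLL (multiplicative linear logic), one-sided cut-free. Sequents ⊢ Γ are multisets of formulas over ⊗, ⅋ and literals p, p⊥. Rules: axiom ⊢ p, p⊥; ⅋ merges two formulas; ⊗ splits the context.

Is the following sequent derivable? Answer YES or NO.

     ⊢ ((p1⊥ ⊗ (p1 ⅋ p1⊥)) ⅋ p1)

Derivation trace:
[⅋]  ⊢ ((p1⊥ ⊗ (p1 ⅋ p1⊥)) ⅋ p1)
  [⊗]  ⊢ p1, (p1⊥ ⊗ (p1 ⅋ p1⊥))
    [Ax]  ⊢ p1, p1⊥
    [⅋]  ⊢ (p1 ⅋ p1⊥)
      [Ax]  ⊢ p1, p1⊥

Result: YES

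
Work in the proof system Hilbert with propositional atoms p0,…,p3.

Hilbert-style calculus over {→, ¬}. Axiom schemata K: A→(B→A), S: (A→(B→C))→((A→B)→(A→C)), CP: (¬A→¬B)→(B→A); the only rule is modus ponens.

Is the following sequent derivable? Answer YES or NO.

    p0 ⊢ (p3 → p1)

Truth-table refutation:
  v=0000: Γ:[p0=F] Δ:[(p3 → p1)=T] refutes=False
  v=0001: Γ:[p0=F] Δ:[(p3 → p1)=F] refutes=False
  v=0010: Γ:[p0=F] Δ:[(p3 → p1)=T] refutes=False
  v=0011: Γ:[p0=F] Δ:[(p3 → p1)=F] refutes=False
  v=0100: Γ:[p0=F] Δ:[(p3 → p1)=T] refutes=False
  v=0101: Γ:[p0=F] Δ:[(p3 → p1)=T] refutes=False
  v=0110: Γ:[p0=F] Δ:[(p3 → p1)=T] refutes=False
  v=0111: Γ:[p0=F] Δ:[(p3 → p1)=T] refutes=False
  v=1000: Γ:[p0=T] Δ:[(p3 → p1)=T] refutes=False
  v=1001: Γ:[p0=T] Δ:[(p3 → p1)=F] refutes=True  ← countermodel

Result: NO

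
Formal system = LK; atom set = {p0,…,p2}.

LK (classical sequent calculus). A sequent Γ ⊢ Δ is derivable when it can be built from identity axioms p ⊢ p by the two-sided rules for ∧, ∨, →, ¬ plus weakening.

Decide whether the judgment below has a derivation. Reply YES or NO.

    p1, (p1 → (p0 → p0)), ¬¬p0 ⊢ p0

Proof tree:
[¬L] p1, (p1 → (p0 → p0)), ¬¬p0 ⊢ p0
  [→L] p1, (p1 → (p0 → p0)) ⊢ ¬p0, p0
    [Ax] p1 ⊢ p1
    [¬R] (p0 → p0) ⊢ p0, ¬p0
      [→L] p0, (p0 → p0) ⊢ p0
        [Ax] p0 ⊢ p0
        [Ax] p0 ⊢ p0

Result: YES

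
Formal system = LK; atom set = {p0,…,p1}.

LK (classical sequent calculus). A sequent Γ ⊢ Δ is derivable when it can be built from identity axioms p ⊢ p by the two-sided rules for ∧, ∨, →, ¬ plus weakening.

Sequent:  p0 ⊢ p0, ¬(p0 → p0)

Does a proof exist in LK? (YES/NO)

Proof tree:
[¬R] p0 ⊢ p0, ¬(p0 → p0)
  [→L] p0, (p0 → p0) ⊢ p0
    [Ax] p0 ⊢ p0
    [Ax] p0 ⊢ p0

Result: YES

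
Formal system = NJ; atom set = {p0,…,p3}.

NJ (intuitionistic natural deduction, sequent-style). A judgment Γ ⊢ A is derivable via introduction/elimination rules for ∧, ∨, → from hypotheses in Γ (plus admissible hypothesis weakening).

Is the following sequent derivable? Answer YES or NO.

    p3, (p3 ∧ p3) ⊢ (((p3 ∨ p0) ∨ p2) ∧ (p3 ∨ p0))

Proof tree:
[∧I] p3, (p3 ∧ p3) ⊢ (((p3 ∨ p0) ∨ p2) ∧ (p3 ∨ p0))
  [∨I₁] p3, (p3 ∧ p3) ⊢ ((p3 ∨ p0) ∨ p2)
    [∨I₁] p3, (p3 ∧ p3) ⊢ (p3 ∨ p0)
      [Wk] p3, (p3 ∧ p3) ⊢ p3
        [Ax] p3 ⊢ p3
  [∨I₁] p3, (p3 ∧ p3) ⊢ (p3 ∨ p0)
    [Wk] p3, (p3 ∧ p3) ⊢ p3
      [Ax] p3 ⊢ p3

Result: YES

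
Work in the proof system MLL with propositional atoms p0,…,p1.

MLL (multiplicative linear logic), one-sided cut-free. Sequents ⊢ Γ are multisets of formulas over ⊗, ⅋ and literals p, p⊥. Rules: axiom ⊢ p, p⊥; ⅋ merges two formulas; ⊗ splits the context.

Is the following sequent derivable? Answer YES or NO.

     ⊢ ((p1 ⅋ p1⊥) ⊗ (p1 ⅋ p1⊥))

Proof tree:
[⊗]  ⊢ ((p1 ⅋ p1⊥) ⊗ (p1 ⅋ p1⊥))
  [⅋]  ⊢ (p1 ⅋ p1⊥)
    [Ax]  ⊢ p1, p1⊥
  [⅋]  ⊢ (p1 ⅋ p1⊥)
    [Ax]  ⊢ p1, p1⊥

Result: YES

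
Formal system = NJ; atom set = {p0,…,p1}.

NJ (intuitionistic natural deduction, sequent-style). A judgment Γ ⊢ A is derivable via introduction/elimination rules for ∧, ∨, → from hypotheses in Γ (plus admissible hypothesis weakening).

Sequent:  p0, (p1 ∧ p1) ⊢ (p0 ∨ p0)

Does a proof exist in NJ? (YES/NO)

Derivation trace:
[∨I₁] p0, (p1 ∧ p1) ⊢ (p0 ∨ p0)
  [Wk] p0, (p1 ∧ p1) ⊢ p0
    [Ax] p0 ⊢ p0

Result: YES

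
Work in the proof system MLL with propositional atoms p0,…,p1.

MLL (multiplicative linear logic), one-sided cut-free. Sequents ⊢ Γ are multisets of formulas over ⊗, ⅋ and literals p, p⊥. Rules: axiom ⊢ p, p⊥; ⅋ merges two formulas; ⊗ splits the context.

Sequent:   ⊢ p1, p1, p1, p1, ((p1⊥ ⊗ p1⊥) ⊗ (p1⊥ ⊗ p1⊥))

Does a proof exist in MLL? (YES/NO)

Derivation (root first):
[⊗]  ⊢ p1, p1, p1, p1, ((p1⊥ ⊗ p1⊥) ⊗ (p1⊥ ⊗ p1⊥))
  [⊗]  ⊢ p1, p1, (p1⊥ ⊗ p1⊥)
    [Ax]  ⊢ p1, p1⊥
    [Ax]  ⊢ p1, p1⊥
  [⊗]  ⊢ p1, p1, (p1⊥ ⊗ p1⊥)
    [Ax]  ⊢ p1, p1⊥
    [Ax]  ⊢ p1, p1⊥

Result: YES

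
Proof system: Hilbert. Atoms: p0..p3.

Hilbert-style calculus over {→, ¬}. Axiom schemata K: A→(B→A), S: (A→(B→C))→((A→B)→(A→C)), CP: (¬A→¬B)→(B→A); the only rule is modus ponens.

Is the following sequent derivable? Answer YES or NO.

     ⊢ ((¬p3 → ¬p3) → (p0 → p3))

Truth-table refutation:
  v=0000: Γ:[] Δ:[((¬p3 → ¬p3) → (p0 → p3))=T] refutes=False
  v=0001: Γ:[] Δ:[((¬p3 → ¬p3) → (p0 → p3))=T] refutes=False
  v=0010: Γ:[] Δ:[((¬p3 → ¬p3) → (p0 → p3))=T] refutes=False
  v=0011: Γ:[] Δ:[((¬p3 → ¬p3) → (p0 → p3))=T] refutes=False
  v=0100: Γ:[] Δ:[((¬p3 → ¬p3) → (p0 → p3))=T] refutes=False
  v=0101: Γ:[] Δ:[((¬p3 → ¬p3) → (p0 → p3))=T] refutes=False
  v=0110: Γ:[] Δ:[((¬p3 → ¬p3) → (p0 → p3))=T] refutes=False
  v=0111: Γ:[] Δ:[((¬p3 → ¬p3) → (p0 → p3))=T] refutes=False
  v=1000: Γ:[] Δ:[((¬p3 → ¬p3) → (p0 → p3))=F] refutes=True  ← countermodel

Result: NO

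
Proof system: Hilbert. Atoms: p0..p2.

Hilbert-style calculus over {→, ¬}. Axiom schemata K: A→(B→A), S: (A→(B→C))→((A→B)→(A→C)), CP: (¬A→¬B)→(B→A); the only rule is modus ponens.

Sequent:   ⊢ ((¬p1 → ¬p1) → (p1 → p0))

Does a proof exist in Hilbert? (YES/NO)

Search for a countermodel by truth-table:
  v=000: Γ:[] Δ:[((¬p1 → ¬p1) → (p1 → p0))=T] refutes=False
  v=001: Γ:[] Δ:[((¬p1 → ¬p1) → (p1 → p0))=T] refutes=False
  v=010: Γ:[] Δ:[((¬p1 → ¬p1) → (p1 → p0))=F] refutes=True  ← countermodel

Result: NO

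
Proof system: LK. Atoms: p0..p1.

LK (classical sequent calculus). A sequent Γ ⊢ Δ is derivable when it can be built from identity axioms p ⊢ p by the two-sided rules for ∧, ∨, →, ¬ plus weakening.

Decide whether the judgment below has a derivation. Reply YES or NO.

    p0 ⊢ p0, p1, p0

Proof tree:
[WR] p0 ⊢ p0, p1, p0
  [WR] p0 ⊢ p0, p1
    [Ax] p0 ⊢ p0

Result: YES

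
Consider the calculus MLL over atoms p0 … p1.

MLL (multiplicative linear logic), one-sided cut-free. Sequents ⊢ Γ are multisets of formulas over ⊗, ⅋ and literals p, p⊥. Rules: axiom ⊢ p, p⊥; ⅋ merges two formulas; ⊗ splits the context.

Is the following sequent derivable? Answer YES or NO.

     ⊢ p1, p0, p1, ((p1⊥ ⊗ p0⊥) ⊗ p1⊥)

Derivation (root first):
[⊗]  ⊢ p1, p0, p1, ((p1⊥ ⊗ p0⊥) ⊗ p1⊥)
  [⊗]  ⊢ p1, p0, (p1⊥ ⊗ p0⊥)
    [Ax]  ⊢ p1, p1⊥
    [Ax]  ⊢ p0, p0⊥
  [Ax]  ⊢ p1, p1⊥

Result: YES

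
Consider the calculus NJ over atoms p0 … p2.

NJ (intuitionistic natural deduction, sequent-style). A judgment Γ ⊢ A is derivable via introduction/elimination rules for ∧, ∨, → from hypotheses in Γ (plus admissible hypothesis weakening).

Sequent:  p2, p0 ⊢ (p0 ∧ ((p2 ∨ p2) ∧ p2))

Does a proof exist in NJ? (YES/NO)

Derivation (root first):
[∧I] p2, p0 ⊢ (p0 ∧ ((p2 ∨ p2) ∧ p2))
  [Ax] p0 ⊢ p0
  [∧I] p2 ⊢ ((p2 ∨ p2) ∧ p2)
    [∨I₁] p2 ⊢ (p2 ∨ p2)
      [Ax] p2 ⊢ p2
    [Ax] p2 ⊢ p2

Result: YES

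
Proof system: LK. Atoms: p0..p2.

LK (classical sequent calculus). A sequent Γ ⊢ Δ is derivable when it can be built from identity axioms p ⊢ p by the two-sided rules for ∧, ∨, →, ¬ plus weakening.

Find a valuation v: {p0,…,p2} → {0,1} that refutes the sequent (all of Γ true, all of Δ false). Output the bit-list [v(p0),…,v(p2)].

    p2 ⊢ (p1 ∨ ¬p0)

Enumerate valuations to refute Γ ⊢ Δ:
  v=000: Γ:[p2=F] Δ:[(p1 ∨ ¬p0)=T] refutes=False
  v=001: Γ:[p2=T] Δ:[(p1 ∨ ¬p0)=T] refutes=False
  v=010: Γ:[p2=F] Δ:[(p1 ∨ ¬p0)=T] refutes=False
  v=011: Γ:[p2=T] Δ:[(p1 ∨ ¬p0)=T] refutes=False
  v=100: Γ:[p2=F] Δ:[(p1 ∨ ¬p0)=F] refutes=False
  v=101: Γ:[p2=T] Δ:[(p1 ∨ ¬p0)=F] refutes=True  ← countermodel

Result: [1, 0, 1]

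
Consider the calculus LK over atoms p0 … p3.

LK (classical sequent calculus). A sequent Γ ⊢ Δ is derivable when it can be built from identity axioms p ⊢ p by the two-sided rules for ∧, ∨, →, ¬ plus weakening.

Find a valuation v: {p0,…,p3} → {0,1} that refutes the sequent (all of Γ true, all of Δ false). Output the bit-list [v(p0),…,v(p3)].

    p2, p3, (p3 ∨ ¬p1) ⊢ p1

Enumerate valuations to refute Γ ⊢ Δ:
  v=0000: Γ:[p2=F, p3=F, (p3 ∨ ¬p1)=T] Δ:[p1=F] refutes=False
  v=0001: Γ:[p2=F, p3=T, (p3 ∨ ¬p1)=T] Δ:[p1=F] refutes=False
  v=0010: Γ:[p2=T, p3=F, (p3 ∨ ¬p1)=T] Δ:[p1=F] refutes=False
  v=0011: Γ:[p2=T, p3=T, (p3 ∨ ¬p1)=T] Δ:[p1=F] refutes=True  ← countermodel

Result: [0, 0, 1, 1]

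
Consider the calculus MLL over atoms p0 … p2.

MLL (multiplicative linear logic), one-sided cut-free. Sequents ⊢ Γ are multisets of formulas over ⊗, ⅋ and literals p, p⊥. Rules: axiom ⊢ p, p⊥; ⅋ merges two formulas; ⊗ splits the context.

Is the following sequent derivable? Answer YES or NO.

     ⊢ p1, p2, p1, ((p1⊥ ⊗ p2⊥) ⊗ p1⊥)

Derivation (root first):
[⊗]  ⊢ p1, p2, p1, ((p1⊥ ⊗ p2⊥) ⊗ p1⊥)
  [⊗]  ⊢ p1, p2, (p1⊥ ⊗ p2⊥)
    [Ax]  ⊢ p1, p1⊥
    [Ax]  ⊢ p2, p2⊥
  [Ax]  ⊢ p1, p1⊥

Result: YES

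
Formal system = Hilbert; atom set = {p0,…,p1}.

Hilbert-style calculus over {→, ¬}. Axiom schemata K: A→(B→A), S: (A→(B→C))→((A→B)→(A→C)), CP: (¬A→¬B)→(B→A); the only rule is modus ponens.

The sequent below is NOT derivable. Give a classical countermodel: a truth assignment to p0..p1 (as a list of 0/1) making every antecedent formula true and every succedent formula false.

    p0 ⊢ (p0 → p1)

Truth-table refutation:
  v=00: Γ:[p0=F] Δ:[(p0 → p1)=T] refutes=False
  v=01: Γ:[p0=F] Δ:[(p0 → p1)=T] refutes=False
  v=10: Γ:[p0=T] Δ:[(p0 → p1)=F] refutes=True  ← countermodel

Result: [1, 0]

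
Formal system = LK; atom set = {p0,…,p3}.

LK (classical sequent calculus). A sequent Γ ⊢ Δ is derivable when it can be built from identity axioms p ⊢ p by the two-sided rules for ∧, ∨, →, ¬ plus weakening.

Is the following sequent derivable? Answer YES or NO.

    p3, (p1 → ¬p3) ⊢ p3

Derivation trace:
[→L] p3, (p1 → ¬p3) ⊢ p3
  [WR] p3 ⊢ p3, p1
    [Ax] p3 ⊢ p3
  [¬L] p3, ¬p3 ⊢ 
    [Ax] p3 ⊢ p3

Result: YES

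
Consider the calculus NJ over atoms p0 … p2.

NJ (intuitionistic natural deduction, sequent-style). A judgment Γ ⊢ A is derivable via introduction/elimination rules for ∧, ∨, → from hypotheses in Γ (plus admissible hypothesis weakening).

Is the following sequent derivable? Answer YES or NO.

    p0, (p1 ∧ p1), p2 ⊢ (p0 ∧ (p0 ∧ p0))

Derivation (root first):
[Wk] p0, (p1 ∧ p1), p2 ⊢ (p0 ∧ (p0 ∧ p0))
  [Wk] p0, (p1 ∧ p1) ⊢ (p0 ∧ (p0 ∧ p0))
    [∧I] p0 ⊢ (p0 ∧ (p0 ∧ p0))
      [Ax] p0 ⊢ p0
      [∧I] p0 ⊢ (p0 ∧ p0)
        [Ax] p0 ⊢ p0
        [Ax] p0 ⊢ p0

Result: YES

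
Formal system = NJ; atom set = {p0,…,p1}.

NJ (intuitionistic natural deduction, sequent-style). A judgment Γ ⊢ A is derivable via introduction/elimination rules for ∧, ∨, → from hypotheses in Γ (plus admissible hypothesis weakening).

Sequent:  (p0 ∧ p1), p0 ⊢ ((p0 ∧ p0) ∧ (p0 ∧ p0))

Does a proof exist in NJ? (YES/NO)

Proof tree:
[∧I] (p0 ∧ p1), p0 ⊢ ((p0 ∧ p0) ∧ (p0 ∧ p0))
  [∧I] (p0 ∧ p1), p0 ⊢ (p0 ∧ p0)
    [Ax] p0 ⊢ p0
    [Wk] p0, (p0 ∧ p1) ⊢ p0
      [Ax] p0 ⊢ p0
  [∧I] (p0 ∧ p1), p0 ⊢ (p0 ∧ p0)
    [Ax] p0 ⊢ p0
    [Wk] p0, (p0 ∧ p1) ⊢ p0
      [Ax] p0 ⊢ p0

Result: YES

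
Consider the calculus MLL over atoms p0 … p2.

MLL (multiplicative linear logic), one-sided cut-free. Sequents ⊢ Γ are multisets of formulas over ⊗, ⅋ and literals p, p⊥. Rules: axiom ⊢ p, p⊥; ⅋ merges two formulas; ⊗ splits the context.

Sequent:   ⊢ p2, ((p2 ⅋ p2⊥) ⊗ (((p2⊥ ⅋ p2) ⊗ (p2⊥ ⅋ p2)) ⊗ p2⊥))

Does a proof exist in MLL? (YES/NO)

Derivation (root first):
[⊗]  ⊢ p2, ((p2 ⅋ p2⊥) ⊗ (((p2⊥ ⅋ p2) ⊗ (p2⊥ ⅋ p2)) ⊗ p2⊥))
  [⅋]  ⊢ (p2 ⅋ p2⊥)
    [Ax]  ⊢ p2, p2⊥
  [⊗]  ⊢ p2, (((p2⊥ ⅋ p2) ⊗ (p2⊥ ⅋ p2)) ⊗ p2⊥)
    [⊗]  ⊢ ((p2⊥ ⅋ p2) ⊗ (p2⊥ ⅋ p2))
      [⅋]  ⊢ (p2⊥ ⅋ p2)
        [Ax]  ⊢ p2, p2⊥
      [⅋]  ⊢ (p2⊥ ⅋ p2)
        [Ax]  ⊢ p2, p2⊥
    [Ax]  ⊢ p2, p2⊥

Result: YES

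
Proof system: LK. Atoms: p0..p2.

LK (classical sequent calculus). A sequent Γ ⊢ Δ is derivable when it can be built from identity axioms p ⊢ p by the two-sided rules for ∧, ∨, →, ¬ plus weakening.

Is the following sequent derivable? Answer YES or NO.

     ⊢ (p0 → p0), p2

Proof tree:
[WR]  ⊢ (p0 → p0), p2
  [→R]  ⊢ (p0 → p0)
    [Ax] p0 ⊢ p0

Result: YES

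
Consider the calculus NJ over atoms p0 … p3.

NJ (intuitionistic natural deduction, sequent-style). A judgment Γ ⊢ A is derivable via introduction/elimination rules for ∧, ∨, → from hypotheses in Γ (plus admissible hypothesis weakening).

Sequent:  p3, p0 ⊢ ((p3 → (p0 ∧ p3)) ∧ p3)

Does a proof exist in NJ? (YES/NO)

Proof tree:
[∧I] p3, p0 ⊢ ((p3 → (p0 ∧ p3)) ∧ p3)
  [→I] p0 ⊢ (p3 → (p0 ∧ p3))
    [∧I] p3, p0 ⊢ (p0 ∧ p3)
      [Ax] p0 ⊢ p0
      [Ax] p3 ⊢ p3
  [Ax] p3 ⊢ p3

Result: YES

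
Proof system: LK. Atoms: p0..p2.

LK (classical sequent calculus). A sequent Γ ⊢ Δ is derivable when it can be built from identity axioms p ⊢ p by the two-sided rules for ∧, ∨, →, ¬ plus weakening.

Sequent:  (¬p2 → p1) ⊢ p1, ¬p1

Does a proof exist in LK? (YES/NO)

Proof tree:
[→L] (¬p2 → p1) ⊢ p1, ¬p1
  [¬R]  ⊢ p1, ¬p1, ¬p2
    [WL] p2 ⊢ p1, ¬p1
      [¬R]  ⊢ p1, ¬p1
        [Ax] p1 ⊢ p1
  [Ax] p1 ⊢ p1

Result: YES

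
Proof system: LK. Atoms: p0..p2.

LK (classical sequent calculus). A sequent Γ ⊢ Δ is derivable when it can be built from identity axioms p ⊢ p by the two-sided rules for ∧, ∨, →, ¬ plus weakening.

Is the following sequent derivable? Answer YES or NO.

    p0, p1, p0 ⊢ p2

Search for a countermodel by truth-table:
  v=000: Γ:[p0=F, p1=F, p0=F] Δ:[p2=F] refutes=False
  v=001: Γ:[p0=F, p1=F, p0=F] Δ:[p2=T] refutes=False
  v=010: Γ:[p0=F, p1=T, p0=F] Δ:[p2=F] refutes=False
  v=011: Γ:[p0=F, p1=T, p0=F] Δ:[p2=T] refutes=False
  v=100: Γ:[p0=T, p1=F, p0=T] Δ:[p2=F] refutes=False
  v=101: Γ:[p0=T, p1=F, p0=T] Δ:[p2=T] refutes=False
  v=110: Γ:[p0=T, p1=T, p0=T] Δ:[p2=F] refutes=True  ← countermodel

Result: NO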